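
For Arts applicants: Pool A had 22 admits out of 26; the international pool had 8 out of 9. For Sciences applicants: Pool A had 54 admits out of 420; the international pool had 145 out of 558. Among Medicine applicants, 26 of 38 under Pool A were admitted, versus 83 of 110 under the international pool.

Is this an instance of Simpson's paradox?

No

Arts: Pool A 22/26 = 84.6%, the international pool 8/9 = 88.9% → the international pool
Sciences: Pool A 54/420 = 12.9%, the international pool 145/558 = 26.0% → the international pool
Medicine: Pool A 26/38 = 68.4%, the international pool 83/110 = 75.5% → the international pool
Overall: Pool A 102/484 = 21.1%, the international pool 236/677 = 34.9% → the international pool
The international pool wins overall and in every department group — no reversal.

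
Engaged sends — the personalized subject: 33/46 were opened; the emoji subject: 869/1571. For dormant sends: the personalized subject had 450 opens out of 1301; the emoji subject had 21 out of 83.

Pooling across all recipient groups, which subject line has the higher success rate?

the emoji subject

Engaged: the personalized subject 33/46 = 71.7%, the emoji subject 869/1571 = 55.3% → the personalized subject
Dormant: the personalized subject 450/1301 = 34.6%, the emoji subject 21/83 = 25.3% → the personalized subject
Overall: the personalized subject 483/1347 = 35.9%, the emoji subject 890/1654 = 53.8% → the emoji subject
(The personalized subject wins every recipient group but the emoji subject wins overall — the personalized subject's sends skew toward the low-rate dormant group.)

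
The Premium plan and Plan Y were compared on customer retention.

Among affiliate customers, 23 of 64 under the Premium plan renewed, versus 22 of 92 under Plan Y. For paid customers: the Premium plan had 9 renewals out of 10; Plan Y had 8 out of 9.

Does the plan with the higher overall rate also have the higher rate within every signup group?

Yes

Affiliate: the Premium plan 23/64 = 35.9%, Plan Y 22/92 = 23.9% → the Premium plan
Paid: the Premium plan 9/10 = 90.0%, Plan Y 8/9 = 88.9% → the Premium plan
Overall: the Premium plan 32/74 = 43.2%, Plan Y 30/101 = 29.7% → the Premium plan
The Premium plan wins overall and in every signup group — no reversal.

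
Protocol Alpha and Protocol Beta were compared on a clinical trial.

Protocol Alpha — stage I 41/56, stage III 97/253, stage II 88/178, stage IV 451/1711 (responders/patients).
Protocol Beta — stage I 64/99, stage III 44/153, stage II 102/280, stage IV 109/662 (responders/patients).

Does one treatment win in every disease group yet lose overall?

No

Stage I: Protocol Alpha 41/56 = 73.2%, Protocol Beta 64/99 = 64.6% → Protocol Alpha
Stage III: Protocol Alpha 97/253 = 38.3%, Protocol Beta 44/153 = 28.8% → Protocol Alpha
Stage II: Protocol Alpha 88/178 = 49.4%, Protocol Beta 102/280 = 36.4% → Protocol Alpha
Stage IV: Protocol Alpha 451/1711 = 26.4%, Protocol Beta 109/662 = 16.5% → Protocol Alpha
Overall: Protocol Alpha 677/2198 = 30.8%, Protocol Beta 319/1194 = 26.7% → Protocol Alpha
Protocol Alpha wins overall and in every disease group — no reversal.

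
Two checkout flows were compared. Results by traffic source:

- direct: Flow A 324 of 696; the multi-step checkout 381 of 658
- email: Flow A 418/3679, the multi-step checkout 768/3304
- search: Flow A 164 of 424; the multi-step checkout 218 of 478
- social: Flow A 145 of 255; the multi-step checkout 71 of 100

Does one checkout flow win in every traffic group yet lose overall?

Direct: Flow A 324/696 = 46.6%, the multi-step checkout 381/658 = 57.9% → the multi-step checkout
Email: Flow A 418/3679 = 11.4%, the multi-step checkout 768/3304 = 23.2% → the multi-step checkout
Search: Flow A 164/424 = 38.7%, the multi-step checkout 218/478 = 45.6% → the multi-step checkout
Social: Flow A 145/255 = 56.9%, the multi-step checkout 71/100 = 71.0% → the multi-step checkout
Overall: Flow A 1051/5054 = 20.8%, the multi-step checkout 1438/4540 = 31.7% → the multi-step checkout
The multi-step checkout wins overall and in every traffic group — no reversal.

No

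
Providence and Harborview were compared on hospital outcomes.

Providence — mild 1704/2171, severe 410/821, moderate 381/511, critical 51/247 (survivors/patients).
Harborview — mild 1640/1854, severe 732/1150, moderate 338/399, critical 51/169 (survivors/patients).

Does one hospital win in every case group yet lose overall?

Mild: Providence 1704/2171 = 78.5%, Harborview 1640/1854 = 88.5% → Harborview
Severe: Providence 410/821 = 49.9%, Harborview 732/1150 = 63.7% → Harborview
Moderate: Providence 381/511 = 74.6%, Harborview 338/399 = 84.7% → Harborview
Critical: Providence 51/247 = 20.6%, Harborview 51/169 = 30.2% → Harborview
Overall: Providence 2546/3750 = 67.9%, Harborview 2761/3572 = 77.3% → Harborview
Harborview wins overall and in every case group — no reversal.

No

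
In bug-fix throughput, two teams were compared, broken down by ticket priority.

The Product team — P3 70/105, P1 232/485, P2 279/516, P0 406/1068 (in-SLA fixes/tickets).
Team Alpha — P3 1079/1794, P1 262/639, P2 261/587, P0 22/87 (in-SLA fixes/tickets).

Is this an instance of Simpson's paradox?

P3: the Product team 70/105 = 66.7%, Team Alpha 1079/1794 = 60.1% → the Product team
P1: the Product team 232/485 = 47.8%, Team Alpha 262/639 = 41.0% → the Product team
P2: the Product team 279/516 = 54.1%, Team Alpha 261/587 = 44.5% → the Product team
P0: the Product team 406/1068 = 38.0%, Team Alpha 22/87 = 25.3% → the Product team
Overall: the Product team 987/2174 = 45.4%, Team Alpha 1624/3107 = 52.3% → Team Alpha
The Product team wins each ticket group but Team Alpha wins overall — the comparison reverses. The Product team's tickets skew toward P0, which has a lower base rate.

Yes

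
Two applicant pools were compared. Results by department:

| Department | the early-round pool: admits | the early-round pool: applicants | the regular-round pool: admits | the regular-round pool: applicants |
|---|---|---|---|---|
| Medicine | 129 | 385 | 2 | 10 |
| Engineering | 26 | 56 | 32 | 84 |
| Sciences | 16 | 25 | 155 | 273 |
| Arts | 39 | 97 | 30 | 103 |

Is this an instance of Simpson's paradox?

Yes

Medicine: the early-round pool 129/385 = 33.5%, the regular-round pool 2/10 = 20.0% → the early-round pool
Engineering: the early-round pool 26/56 = 46.4%, the regular-round pool 32/84 = 38.1% → the early-round pool
Sciences: the early-round pool 16/25 = 64.0%, the regular-round pool 155/273 = 56.8% → the early-round pool
Arts: the early-round pool 39/97 = 40.2%, the regular-round pool 30/103 = 29.1% → the early-round pool
Overall: the early-round pool 210/563 = 37.3%, the regular-round pool 219/470 = 46.6% → the regular-round pool
The early-round pool wins each department group but the regular-round pool wins overall — the comparison reverses. The early-round pool's applicants skew toward Medicine, which has a lower base rate.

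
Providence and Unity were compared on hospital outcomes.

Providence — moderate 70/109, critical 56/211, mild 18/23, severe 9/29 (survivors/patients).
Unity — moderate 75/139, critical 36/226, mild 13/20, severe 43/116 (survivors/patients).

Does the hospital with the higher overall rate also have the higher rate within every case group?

No

Moderate: Providence 70/109 = 64.2%, Unity 75/139 = 54.0% → Providence
Critical: Providence 56/211 = 26.5%, Unity 36/226 = 15.9% → Providence
Mild: Providence 18/23 = 78.3%, Unity 13/20 = 65.0% → Providence
Severe: Providence 9/29 = 31.0%, Unity 43/116 = 37.1% → Unity
Overall: Providence 153/372 = 41.1%, Unity 167/501 = 33.3% → Providence
Neither sweeps: Providence wins 3 of 4 groups, Unity wins 1. Providence wins overall but not every group — no Simpson reversal.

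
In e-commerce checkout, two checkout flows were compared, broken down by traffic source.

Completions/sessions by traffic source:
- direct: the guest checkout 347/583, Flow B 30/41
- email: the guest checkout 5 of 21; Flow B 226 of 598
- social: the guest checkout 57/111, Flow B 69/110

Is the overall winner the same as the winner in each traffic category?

No

Direct: the guest checkout 347/583 = 59.5%, Flow B 30/41 = 73.2% → Flow B
Email: the guest checkout 5/21 = 23.8%, Flow B 226/598 = 37.8% → Flow B
Social: the guest checkout 57/111 = 51.4%, Flow B 69/110 = 62.7% → Flow B
Overall: the guest checkout 409/715 = 57.2%, Flow B 325/749 = 43.4% → the guest checkout
Flow B wins each traffic group but the guest checkout wins overall — the comparison reverses. Flow B's sessions skew toward email, which has a lower base rate.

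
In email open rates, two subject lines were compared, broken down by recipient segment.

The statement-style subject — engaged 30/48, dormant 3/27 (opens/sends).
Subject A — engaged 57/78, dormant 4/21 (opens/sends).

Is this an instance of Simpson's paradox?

Engaged: the statement-style subject 30/48 = 62.5%, Subject A 57/78 = 73.1% → Subject A
Dormant: the statement-style subject 3/27 = 11.1%, Subject A 4/21 = 19.0% → Subject A
Overall: the statement-style subject 33/75 = 44.0%, Subject A 61/99 = 61.6% → Subject A
Subject A wins overall and in every recipient group — no reversal.

No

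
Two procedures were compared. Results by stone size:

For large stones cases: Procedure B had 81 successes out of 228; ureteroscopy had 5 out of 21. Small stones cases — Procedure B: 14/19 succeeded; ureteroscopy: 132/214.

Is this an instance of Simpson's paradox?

Large stones: Procedure B 81/228 = 35.5%, ureteroscopy 5/21 = 23.8% → Procedure B
Small stones: Procedure B 14/19 = 73.7%, ureteroscopy 132/214 = 61.7% → Procedure B
Overall: Procedure B 95/247 = 38.5%, ureteroscopy 137/235 = 58.3% → ureteroscopy
Procedure B wins each stone group but ureteroscopy wins overall — the comparison reverses. Procedure B's cases skew toward large stones, which has a lower base rate.

Yes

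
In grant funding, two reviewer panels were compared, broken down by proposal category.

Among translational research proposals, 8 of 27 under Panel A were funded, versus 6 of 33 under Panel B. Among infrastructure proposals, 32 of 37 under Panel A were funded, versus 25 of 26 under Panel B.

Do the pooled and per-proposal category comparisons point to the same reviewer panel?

No

Translational research: Panel A 8/27 = 29.6%, Panel B 6/33 = 18.2% → Panel A
Infrastructure: Panel A 32/37 = 86.5%, Panel B 25/26 = 96.2% → Panel B
Overall: Panel A 40/64 = 62.5%, Panel B 31/59 = 52.5% → Panel A
Neither sweeps: Panel A wins 1 of 2 groups, Panel B wins 1. Panel A wins overall but not every group — no Simpson reversal.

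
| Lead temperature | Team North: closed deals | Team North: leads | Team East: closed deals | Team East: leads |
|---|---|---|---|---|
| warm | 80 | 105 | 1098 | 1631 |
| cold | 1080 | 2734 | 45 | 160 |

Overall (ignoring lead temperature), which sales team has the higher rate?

Warm: Team North 80/105 = 76.2%, Team East 1098/1631 = 67.3% → Team North
Cold: Team North 1080/2734 = 39.5%, Team East 45/160 = 28.1% → Team North
Overall: Team North 1160/2839 = 40.9%, Team East 1143/1791 = 63.8% → Team East
(Team North wins every lead group but Team East wins overall — Team North's leads skew toward the low-rate cold group.)

Team East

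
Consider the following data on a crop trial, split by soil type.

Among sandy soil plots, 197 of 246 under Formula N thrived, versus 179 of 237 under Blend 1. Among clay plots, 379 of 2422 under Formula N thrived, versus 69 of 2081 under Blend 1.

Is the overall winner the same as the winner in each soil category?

Sandy soil: Formula N 197/246 = 80.1%, Blend 1 179/237 = 75.5% → Formula N
Clay: Formula N 379/2422 = 15.6%, Blend 1 69/2081 = 3.3% → Formula N
Overall: Formula N 576/2668 = 21.6%, Blend 1 248/2318 = 10.7% → Formula N
Formula N wins overall and in every soil group — no reversal.

Yes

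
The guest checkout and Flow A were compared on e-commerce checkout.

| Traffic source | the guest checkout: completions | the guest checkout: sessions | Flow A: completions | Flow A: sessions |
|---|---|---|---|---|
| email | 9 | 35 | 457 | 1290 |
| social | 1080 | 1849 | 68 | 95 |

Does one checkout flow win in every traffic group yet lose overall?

Email: the guest checkout 9/35 = 25.7%, Flow A 457/1290 = 35.4% → Flow A
Social: the guest checkout 1080/1849 = 58.4%, Flow A 68/95 = 71.6% → Flow A
Overall: the guest checkout 1089/1884 = 57.8%, Flow A 525/1385 = 37.9% → the guest checkout
Flow A wins each traffic group but the guest checkout wins overall — the comparison reverses. Flow A's sessions skew toward email, which has a lower base rate.

Yes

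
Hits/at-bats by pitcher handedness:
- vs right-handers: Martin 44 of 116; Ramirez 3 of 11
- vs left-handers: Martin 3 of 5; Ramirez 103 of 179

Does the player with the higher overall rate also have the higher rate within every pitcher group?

Vs right-handers: Martin 44/116 = 37.9%, Ramirez 3/11 = 27.3% → Martin
Vs left-handers: Martin 3/5 = 60.0%, Ramirez 103/179 = 57.5% → Martin
Overall: Martin 47/121 = 38.8%, Ramirez 106/190 = 55.8% → Ramirez
Martin wins each pitcher group but Ramirez wins overall — the comparison reverses. Martin's at-bats skew toward vs right-handers, which has a lower base rate.

No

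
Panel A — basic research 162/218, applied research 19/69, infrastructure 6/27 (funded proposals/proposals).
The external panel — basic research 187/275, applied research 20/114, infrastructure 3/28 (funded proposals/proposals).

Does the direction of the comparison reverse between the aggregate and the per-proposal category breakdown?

Basic research: Panel A 162/218 = 74.3%, the external panel 187/275 = 68.0% → Panel A
Applied research: Panel A 19/69 = 27.5%, the external panel 20/114 = 17.5% → Panel A
Infrastructure: Panel A 6/27 = 22.2%, the external panel 3/28 = 10.7% → Panel A
Overall: Panel A 187/314 = 59.6%, the external panel 210/417 = 50.4% → Panel A
Panel A wins overall and in every proposal group — no reversal.

No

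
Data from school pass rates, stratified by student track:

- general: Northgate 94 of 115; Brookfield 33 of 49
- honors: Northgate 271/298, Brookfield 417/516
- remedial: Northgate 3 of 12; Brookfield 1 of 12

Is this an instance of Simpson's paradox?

No

General: Northgate 94/115 = 81.7%, Brookfield 33/49 = 67.3% → Northgate
Honors: Northgate 271/298 = 90.9%, Brookfield 417/516 = 80.8% → Northgate
Remedial: Northgate 3/12 = 25.0%, Brookfield 1/12 = 8.3% → Northgate
Overall: Northgate 368/425 = 86.6%, Brookfield 451/577 = 78.2% → Northgate
Northgate wins overall and in every student group — no reversal.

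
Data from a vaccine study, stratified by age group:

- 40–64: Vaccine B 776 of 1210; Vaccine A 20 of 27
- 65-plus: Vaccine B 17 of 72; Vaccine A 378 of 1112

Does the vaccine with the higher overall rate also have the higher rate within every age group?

40–64: Vaccine B 776/1210 = 64.1%, Vaccine A 20/27 = 74.1% → Vaccine A
65-plus: Vaccine B 17/72 = 23.6%, Vaccine A 378/1112 = 34.0% → Vaccine A
Overall: Vaccine B 793/1282 = 61.9%, Vaccine A 398/1139 = 34.9% → Vaccine B
Vaccine A wins each age group but Vaccine B wins overall — the comparison reverses. Vaccine A's recipients skew toward 65-plus, which has a lower base rate.

No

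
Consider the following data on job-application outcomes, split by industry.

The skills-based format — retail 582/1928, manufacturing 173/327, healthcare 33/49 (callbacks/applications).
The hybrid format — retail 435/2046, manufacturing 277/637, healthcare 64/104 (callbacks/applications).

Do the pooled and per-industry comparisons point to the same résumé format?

Yes

Retail: the skills-based format 582/1928 = 30.2%, the hybrid format 435/2046 = 21.3% → the skills-based format
Manufacturing: the skills-based format 173/327 = 52.9%, the hybrid format 277/637 = 43.5% → the skills-based format
Healthcare: the skills-based format 33/49 = 67.3%, the hybrid format 64/104 = 61.5% → the skills-based format
Overall: the skills-based format 788/2304 = 34.2%, the hybrid format 776/2787 = 27.8% → the skills-based format
The skills-based format wins overall and in every industry group — no reversal.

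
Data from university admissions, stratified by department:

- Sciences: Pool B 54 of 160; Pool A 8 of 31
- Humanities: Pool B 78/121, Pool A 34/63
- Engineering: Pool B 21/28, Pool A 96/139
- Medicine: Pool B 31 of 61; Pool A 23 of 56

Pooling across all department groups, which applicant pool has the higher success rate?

Pool A

Sciences: Pool B 54/160 = 33.8%, Pool A 8/31 = 25.8% → Pool B
Humanities: Pool B 78/121 = 64.5%, Pool A 34/63 = 54.0% → Pool B
Engineering: Pool B 21/28 = 75.0%, Pool A 96/139 = 69.1% → Pool B
Medicine: Pool B 31/61 = 50.8%, Pool A 23/56 = 41.1% → Pool B
Overall: Pool B 184/370 = 49.7%, Pool A 161/289 = 55.7% → Pool A
(Pool B wins every department group but Pool A wins overall — Pool B's applicants skew toward the low-rate Sciences group.)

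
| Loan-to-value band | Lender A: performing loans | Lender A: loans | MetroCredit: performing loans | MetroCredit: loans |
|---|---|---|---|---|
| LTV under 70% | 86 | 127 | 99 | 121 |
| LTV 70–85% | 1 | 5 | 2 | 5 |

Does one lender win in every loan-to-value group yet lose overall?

LTV under 70%: Lender A 86/127 = 67.7%, MetroCredit 99/121 = 81.8% → MetroCredit
LTV 70–85%: Lender A 1/5 = 20.0%, MetroCredit 2/5 = 40.0% → MetroCredit
Overall: Lender A 87/132 = 65.9%, MetroCredit 101/126 = 80.2% → MetroCredit
MetroCredit wins overall and in every loan-to-value group — no reversal.

No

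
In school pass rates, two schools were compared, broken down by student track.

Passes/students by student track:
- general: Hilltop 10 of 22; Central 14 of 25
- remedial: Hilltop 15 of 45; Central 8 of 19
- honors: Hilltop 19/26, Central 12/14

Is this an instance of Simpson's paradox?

No

General: Hilltop 10/22 = 45.5%, Central 14/25 = 56.0% → Central
Remedial: Hilltop 15/45 = 33.3%, Central 8/19 = 42.1% → Central
Honors: Hilltop 19/26 = 73.1%, Central 12/14 = 85.7% → Central
Overall: Hilltop 44/93 = 47.3%, Central 34/58 = 58.6% → Central
Central wins overall and in every student group — no reversal.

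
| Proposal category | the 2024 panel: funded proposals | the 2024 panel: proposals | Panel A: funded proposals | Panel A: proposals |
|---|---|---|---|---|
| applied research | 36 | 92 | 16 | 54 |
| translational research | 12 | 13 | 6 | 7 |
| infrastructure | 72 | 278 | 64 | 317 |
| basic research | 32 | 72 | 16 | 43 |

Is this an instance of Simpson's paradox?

Applied research: the 2024 panel 36/92 = 39.1%, Panel A 16/54 = 29.6% → the 2024 panel
Translational research: the 2024 panel 12/13 = 92.3%, Panel A 6/7 = 85.7% → the 2024 panel
Infrastructure: the 2024 panel 72/278 = 25.9%, Panel A 64/317 = 20.2% → the 2024 panel
Basic research: the 2024 panel 32/72 = 44.4%, Panel A 16/43 = 37.2% → the 2024 panel
Overall: the 2024 panel 152/455 = 33.4%, Panel A 102/421 = 24.2% → the 2024 panel
The 2024 panel wins overall and in every proposal group — no reversal.

No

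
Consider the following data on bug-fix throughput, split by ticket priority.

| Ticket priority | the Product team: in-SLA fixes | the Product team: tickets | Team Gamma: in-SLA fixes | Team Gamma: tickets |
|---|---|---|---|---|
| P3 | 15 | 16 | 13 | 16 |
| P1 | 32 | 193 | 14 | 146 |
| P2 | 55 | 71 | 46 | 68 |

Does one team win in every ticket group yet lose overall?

P3: the Product team 15/16 = 93.8%, Team Gamma 13/16 = 81.2% → the Product team
P1: the Product team 32/193 = 16.6%, Team Gamma 14/146 = 9.6% → the Product team
P2: the Product team 55/71 = 77.5%, Team Gamma 46/68 = 67.6% → the Product team
Overall: the Product team 102/280 = 36.4%, Team Gamma 73/230 = 31.7% → the Product team
The Product team wins overall and in every ticket group — no reversal.

No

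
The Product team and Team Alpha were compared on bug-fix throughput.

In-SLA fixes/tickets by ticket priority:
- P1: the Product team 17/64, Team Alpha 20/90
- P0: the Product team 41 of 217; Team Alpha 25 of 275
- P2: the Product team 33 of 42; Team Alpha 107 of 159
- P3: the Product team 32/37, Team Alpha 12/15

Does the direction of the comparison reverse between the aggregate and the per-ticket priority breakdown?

P1: the Product team 17/64 = 26.6%, Team Alpha 20/90 = 22.2% → the Product team
P0: the Product team 41/217 = 18.9%, Team Alpha 25/275 = 9.1% → the Product team
P2: the Product team 33/42 = 78.6%, Team Alpha 107/159 = 67.3% → the Product team
P3: the Product team 32/37 = 86.5%, Team Alpha 12/15 = 80.0% → the Product team
Overall: the Product team 123/360 = 34.2%, Team Alpha 164/539 = 30.4% → the Product team
The Product team wins overall and in every ticket group — no reversal.

No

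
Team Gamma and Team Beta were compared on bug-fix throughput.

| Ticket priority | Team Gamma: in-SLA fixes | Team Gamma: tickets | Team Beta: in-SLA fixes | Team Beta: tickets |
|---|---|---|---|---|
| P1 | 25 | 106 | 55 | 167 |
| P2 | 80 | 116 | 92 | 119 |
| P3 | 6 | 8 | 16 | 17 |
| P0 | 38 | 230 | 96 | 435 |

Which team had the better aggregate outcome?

Team Beta

P1: Team Gamma 25/106 = 23.6%, Team Beta 55/167 = 32.9% → Team Beta
P2: Team Gamma 80/116 = 69.0%, Team Beta 92/119 = 77.3% → Team Beta
P3: Team Gamma 6/8 = 75.0%, Team Beta 16/17 = 94.1% → Team Beta
P0: Team Gamma 38/230 = 16.5%, Team Beta 96/435 = 22.1% → Team Beta
Overall: Team Gamma 149/460 = 32.4%, Team Beta 259/738 = 35.1% → Team Beta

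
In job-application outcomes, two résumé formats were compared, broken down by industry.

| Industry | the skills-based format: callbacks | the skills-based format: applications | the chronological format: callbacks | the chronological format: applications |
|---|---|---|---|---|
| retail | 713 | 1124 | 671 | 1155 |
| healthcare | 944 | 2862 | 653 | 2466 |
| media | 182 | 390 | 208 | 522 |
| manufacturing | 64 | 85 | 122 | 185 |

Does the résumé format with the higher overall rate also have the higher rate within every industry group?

Yes

Retail: the skills-based format 713/1124 = 63.4%, the chronological format 671/1155 = 58.1% → the skills-based format
Healthcare: the skills-based format 944/2862 = 33.0%, the chronological format 653/2466 = 26.5% → the skills-based format
Media: the skills-based format 182/390 = 46.7%, the chronological format 208/522 = 39.8% → the skills-based format
Manufacturing: the skills-based format 64/85 = 75.3%, the chronological format 122/185 = 65.9% → the skills-based format
Overall: the skills-based format 1903/4461 = 42.7%, the chronological format 1654/4328 = 38.2% → the skills-based format
The skills-based format wins overall and in every industry group — no reversal.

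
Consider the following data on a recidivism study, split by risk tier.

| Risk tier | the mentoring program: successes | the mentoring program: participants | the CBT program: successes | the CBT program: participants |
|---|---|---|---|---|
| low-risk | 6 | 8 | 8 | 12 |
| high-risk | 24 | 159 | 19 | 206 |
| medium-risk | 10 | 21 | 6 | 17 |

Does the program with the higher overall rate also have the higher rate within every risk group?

Yes

Low-risk: the mentoring program 6/8 = 75.0%, the CBT program 8/12 = 66.7% → the mentoring program
High-risk: the mentoring program 24/159 = 15.1%, the CBT program 19/206 = 9.2% → the mentoring program
Medium-risk: the mentoring program 10/21 = 47.6%, the CBT program 6/17 = 35.3% → the mentoring program
Overall: the mentoring program 40/188 = 21.3%, the CBT program 33/235 = 14.0% → the mentoring program
The mentoring program wins overall and in every risk group — no reversal.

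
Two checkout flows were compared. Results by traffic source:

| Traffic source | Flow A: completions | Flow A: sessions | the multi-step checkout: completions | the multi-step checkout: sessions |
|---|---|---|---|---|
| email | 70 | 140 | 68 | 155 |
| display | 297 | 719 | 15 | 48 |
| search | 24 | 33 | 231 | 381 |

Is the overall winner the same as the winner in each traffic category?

Email: Flow A 70/140 = 50.0%, the multi-step checkout 68/155 = 43.9% → Flow A
Display: Flow A 297/719 = 41.3%, the multi-step checkout 15/48 = 31.2% → Flow A
Search: Flow A 24/33 = 72.7%, the multi-step checkout 231/381 = 60.6% → Flow A
Overall: Flow A 391/892 = 43.8%, the multi-step checkout 314/584 = 53.8% → the multi-step checkout
Flow A wins each traffic group but the multi-step checkout wins overall — the comparison reverses. Flow A's sessions skew toward display, which has a lower base rate.

No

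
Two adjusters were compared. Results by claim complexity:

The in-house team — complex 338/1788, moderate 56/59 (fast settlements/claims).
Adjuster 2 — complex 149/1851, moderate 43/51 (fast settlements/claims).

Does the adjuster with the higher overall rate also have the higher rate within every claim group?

Yes

Complex: the in-house team 338/1788 = 18.9%, Adjuster 2 149/1851 = 8.0% → the in-house team
Moderate: the in-house team 56/59 = 94.9%, Adjuster 2 43/51 = 84.3% → the in-house team
Overall: the in-house team 394/1847 = 21.3%, Adjuster 2 192/1902 = 10.1% → the in-house team
The in-house team wins overall and in every claim group — no reversal.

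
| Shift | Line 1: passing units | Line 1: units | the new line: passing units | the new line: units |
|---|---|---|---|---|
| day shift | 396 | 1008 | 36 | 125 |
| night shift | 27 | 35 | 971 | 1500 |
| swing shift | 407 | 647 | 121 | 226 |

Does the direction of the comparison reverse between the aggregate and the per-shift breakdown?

Day shift: Line 1 396/1008 = 39.3%, the new line 36/125 = 28.8% → Line 1
Night shift: Line 1 27/35 = 77.1%, the new line 971/1500 = 64.7% → Line 1
Swing shift: Line 1 407/647 = 62.9%, the new line 121/226 = 53.5% → Line 1
Overall: Line 1 830/1690 = 49.1%, the new line 1128/1851 = 60.9% → the new line
Line 1 wins each shift group but the new line wins overall — the comparison reverses. Line 1's units skew toward day shift, which has a lower base rate.

Yes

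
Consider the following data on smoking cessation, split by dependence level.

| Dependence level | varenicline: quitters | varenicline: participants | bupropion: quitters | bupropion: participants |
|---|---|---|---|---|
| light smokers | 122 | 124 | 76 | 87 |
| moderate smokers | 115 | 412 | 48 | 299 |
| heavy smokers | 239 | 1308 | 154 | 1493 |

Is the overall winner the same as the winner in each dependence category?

Light smokers: varenicline 122/124 = 98.4%, bupropion 76/87 = 87.4% → varenicline
Moderate smokers: varenicline 115/412 = 27.9%, bupropion 48/299 = 16.1% → varenicline
Heavy smokers: varenicline 239/1308 = 18.3%, bupropion 154/1493 = 10.3% → varenicline
Overall: varenicline 476/1844 = 25.8%, bupropion 278/1879 = 14.8% → varenicline
Varenicline wins overall and in every dependence group — no reversal.

Yes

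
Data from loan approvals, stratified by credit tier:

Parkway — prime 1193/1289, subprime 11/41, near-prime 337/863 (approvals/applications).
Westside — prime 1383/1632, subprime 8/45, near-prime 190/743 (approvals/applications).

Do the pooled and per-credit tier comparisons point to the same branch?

Prime: Parkway 1193/1289 = 92.6%, Westside 1383/1632 = 84.7% → Parkway
Subprime: Parkway 11/41 = 26.8%, Westside 8/45 = 17.8% → Parkway
Near-prime: Parkway 337/863 = 39.0%, Westside 190/743 = 25.6% → Parkway
Overall: Parkway 1541/2193 = 70.3%, Westside 1581/2420 = 65.3% → Parkway
Parkway wins overall and in every credit group — no reversal.

Yes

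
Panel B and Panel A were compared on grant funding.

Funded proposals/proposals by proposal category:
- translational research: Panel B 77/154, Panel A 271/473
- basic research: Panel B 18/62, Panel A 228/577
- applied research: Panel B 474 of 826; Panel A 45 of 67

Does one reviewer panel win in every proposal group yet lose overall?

Yes

Translational research: Panel B 77/154 = 50.0%, Panel A 271/473 = 57.3% → Panel A
Basic research: Panel B 18/62 = 29.0%, Panel A 228/577 = 39.5% → Panel A
Applied research: Panel B 474/826 = 57.4%, Panel A 45/67 = 67.2% → Panel A
Overall: Panel B 569/1042 = 54.6%, Panel A 544/1117 = 48.7% → Panel B
Panel A wins each proposal group but Panel B wins overall — the comparison reverses. Panel A's proposals skew toward basic research, which has a lower base rate.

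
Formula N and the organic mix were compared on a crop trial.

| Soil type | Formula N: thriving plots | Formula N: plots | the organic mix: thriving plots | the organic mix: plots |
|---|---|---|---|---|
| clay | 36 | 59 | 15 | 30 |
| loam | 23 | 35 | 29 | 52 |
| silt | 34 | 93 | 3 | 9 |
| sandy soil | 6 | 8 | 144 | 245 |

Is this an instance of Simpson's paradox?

Yes

Clay: Formula N 36/59 = 61.0%, the organic mix 15/30 = 50.0% → Formula N
Loam: Formula N 23/35 = 65.7%, the organic mix 29/52 = 55.8% → Formula N
Silt: Formula N 34/93 = 36.6%, the organic mix 3/9 = 33.3% → Formula N
Sandy soil: Formula N 6/8 = 75.0%, the organic mix 144/245 = 58.8% → Formula N
Overall: Formula N 99/195 = 50.8%, the organic mix 191/336 = 56.8% → the organic mix
Formula N wins each soil group but the organic mix wins overall — the comparison reverses. Formula N's plots skew toward silt, which has a lower base rate.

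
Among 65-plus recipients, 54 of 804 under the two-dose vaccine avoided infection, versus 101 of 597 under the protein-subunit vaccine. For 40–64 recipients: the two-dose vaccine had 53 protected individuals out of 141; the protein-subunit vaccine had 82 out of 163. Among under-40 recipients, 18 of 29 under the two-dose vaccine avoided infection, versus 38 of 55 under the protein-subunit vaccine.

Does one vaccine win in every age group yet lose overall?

No

65-plus: the two-dose vaccine 54/804 = 6.7%, the protein-subunit vaccine 101/597 = 16.9% → the protein-subunit vaccine
40–64: the two-dose vaccine 53/141 = 37.6%, the protein-subunit vaccine 82/163 = 50.3% → the protein-subunit vaccine
Under-40: the two-dose vaccine 18/29 = 62.1%, the protein-subunit vaccine 38/55 = 69.1% → the protein-subunit vaccine
Overall: the two-dose vaccine 125/974 = 12.8%, the protein-subunit vaccine 221/815 = 27.1% → the protein-subunit vaccine
The protein-subunit vaccine wins overall and in every age group — no reversal.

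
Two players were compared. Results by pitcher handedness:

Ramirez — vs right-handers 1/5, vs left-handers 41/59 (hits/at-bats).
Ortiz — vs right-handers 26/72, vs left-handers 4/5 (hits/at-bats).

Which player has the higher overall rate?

Vs right-handers: Ramirez 1/5 = 20.0%, Ortiz 26/72 = 36.1% → Ortiz
Vs left-handers: Ramirez 41/59 = 69.5%, Ortiz 4/5 = 80.0% → Ortiz
Overall: Ramirez 42/64 = 65.6%, Ortiz 30/77 = 39.0% → Ramirez
(Ortiz wins every pitcher group but Ramirez wins overall — Ortiz's at-bats skew toward the low-rate vs right-handers group.)

Ramirez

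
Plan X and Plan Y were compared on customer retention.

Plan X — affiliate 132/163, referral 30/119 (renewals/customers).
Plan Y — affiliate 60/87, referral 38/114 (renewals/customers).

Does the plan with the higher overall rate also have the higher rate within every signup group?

No

Affiliate: Plan X 132/163 = 81.0%, Plan Y 60/87 = 69.0% → Plan X
Referral: Plan X 30/119 = 25.2%, Plan Y 38/114 = 33.3% → Plan Y
Overall: Plan X 162/282 = 57.4%, Plan Y 98/201 = 48.8% → Plan X
Neither sweeps: Plan X wins 1 of 2 groups, Plan Y wins 1. Plan X wins overall but not every group — no Simpson reversal.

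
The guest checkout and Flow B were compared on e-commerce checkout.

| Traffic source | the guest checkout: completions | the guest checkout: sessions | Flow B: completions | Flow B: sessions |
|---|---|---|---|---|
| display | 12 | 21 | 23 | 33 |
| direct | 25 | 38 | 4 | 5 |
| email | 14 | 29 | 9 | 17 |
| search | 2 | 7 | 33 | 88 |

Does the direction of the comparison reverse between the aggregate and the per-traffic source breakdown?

Display: the guest checkout 12/21 = 57.1%, Flow B 23/33 = 69.7% → Flow B
Direct: the guest checkout 25/38 = 65.8%, Flow B 4/5 = 80.0% → Flow B
Email: the guest checkout 14/29 = 48.3%, Flow B 9/17 = 52.9% → Flow B
Search: the guest checkout 2/7 = 28.6%, Flow B 33/88 = 37.5% → Flow B
Overall: the guest checkout 53/95 = 55.8%, Flow B 69/143 = 48.3% → the guest checkout
Flow B wins each traffic group but the guest checkout wins overall — the comparison reverses. Flow B's sessions skew toward search, which has a lower base rate.

Yes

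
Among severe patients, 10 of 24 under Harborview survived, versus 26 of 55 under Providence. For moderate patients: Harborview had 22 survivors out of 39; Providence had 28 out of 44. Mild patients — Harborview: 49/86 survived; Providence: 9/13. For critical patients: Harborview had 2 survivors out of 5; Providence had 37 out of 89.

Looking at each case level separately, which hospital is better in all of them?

Severe: Harborview 10/24 = 41.7%, Providence 26/55 = 47.3% → Providence
Moderate: Harborview 22/39 = 56.4%, Providence 28/44 = 63.6% → Providence
Mild: Harborview 49/86 = 57.0%, Providence 9/13 = 69.2% → Providence
Critical: Harborview 2/5 = 40.0%, Providence 37/89 = 41.6% → Providence
Providence has the higher rate in all 4 groups.

Providence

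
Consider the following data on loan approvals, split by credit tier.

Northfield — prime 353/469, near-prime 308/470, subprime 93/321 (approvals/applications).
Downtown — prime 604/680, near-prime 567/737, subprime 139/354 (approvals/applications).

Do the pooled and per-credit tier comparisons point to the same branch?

Prime: Northfield 353/469 = 75.3%, Downtown 604/680 = 88.8% → Downtown
Near-prime: Northfield 308/470 = 65.5%, Downtown 567/737 = 76.9% → Downtown
Subprime: Northfield 93/321 = 29.0%, Downtown 139/354 = 39.3% → Downtown
Overall: Northfield 754/1260 = 59.8%, Downtown 1310/1771 = 74.0% → Downtown
Downtown wins overall and in every credit group — no reversal.

Yes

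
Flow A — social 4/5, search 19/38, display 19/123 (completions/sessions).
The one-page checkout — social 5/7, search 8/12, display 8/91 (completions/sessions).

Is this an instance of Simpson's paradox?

Social: Flow A 4/5 = 80.0%, the one-page checkout 5/7 = 71.4% → Flow A
Search: Flow A 19/38 = 50.0%, the one-page checkout 8/12 = 66.7% → the one-page checkout
Display: Flow A 19/123 = 15.4%, the one-page checkout 8/91 = 8.8% → Flow A
Overall: Flow A 42/166 = 25.3%, the one-page checkout 21/110 = 19.1% → Flow A
Neither sweeps: Flow A wins 2 of 3 groups, the one-page checkout wins 1. Flow A wins overall but not every group — no Simpson reversal.

No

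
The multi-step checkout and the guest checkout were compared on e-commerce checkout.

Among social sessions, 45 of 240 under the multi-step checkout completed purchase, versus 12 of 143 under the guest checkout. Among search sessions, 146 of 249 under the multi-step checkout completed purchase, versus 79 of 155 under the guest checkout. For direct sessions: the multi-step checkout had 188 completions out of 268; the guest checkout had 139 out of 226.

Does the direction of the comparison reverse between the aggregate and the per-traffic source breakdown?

Social: the multi-step checkout 45/240 = 18.8%, the guest checkout 12/143 = 8.4% → the multi-step checkout
Search: the multi-step checkout 146/249 = 58.6%, the guest checkout 79/155 = 51.0% → the multi-step checkout
Direct: the multi-step checkout 188/268 = 70.1%, the guest checkout 139/226 = 61.5% → the multi-step checkout
Overall: the multi-step checkout 379/757 = 50.1%, the guest checkout 230/524 = 43.9% → the multi-step checkout
The multi-step checkout wins overall and in every traffic group — no reversal.

No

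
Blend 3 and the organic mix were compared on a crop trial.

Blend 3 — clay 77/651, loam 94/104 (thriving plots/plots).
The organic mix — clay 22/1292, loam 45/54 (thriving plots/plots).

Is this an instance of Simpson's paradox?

No

Clay: Blend 3 77/651 = 11.8%, the organic mix 22/1292 = 1.7% → Blend 3
Loam: Blend 3 94/104 = 90.4%, the organic mix 45/54 = 83.3% → Blend 3
Overall: Blend 3 171/755 = 22.6%, the organic mix 67/1346 = 5.0% → Blend 3
Blend 3 wins overall and in every soil group — no reversal.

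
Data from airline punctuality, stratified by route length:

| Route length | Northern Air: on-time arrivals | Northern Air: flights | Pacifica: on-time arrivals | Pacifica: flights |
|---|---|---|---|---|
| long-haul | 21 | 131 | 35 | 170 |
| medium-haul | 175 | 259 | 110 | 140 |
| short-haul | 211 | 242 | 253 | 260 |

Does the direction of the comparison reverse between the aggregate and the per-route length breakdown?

No

Long-haul: Northern Air 21/131 = 16.0%, Pacifica 35/170 = 20.6% → Pacifica
Medium-haul: Northern Air 175/259 = 67.6%, Pacifica 110/140 = 78.6% → Pacifica
Short-haul: Northern Air 211/242 = 87.2%, Pacifica 253/260 = 97.3% → Pacifica
Overall: Northern Air 407/632 = 64.4%, Pacifica 398/570 = 69.8% → Pacifica
Pacifica wins overall and in every route group — no reversal.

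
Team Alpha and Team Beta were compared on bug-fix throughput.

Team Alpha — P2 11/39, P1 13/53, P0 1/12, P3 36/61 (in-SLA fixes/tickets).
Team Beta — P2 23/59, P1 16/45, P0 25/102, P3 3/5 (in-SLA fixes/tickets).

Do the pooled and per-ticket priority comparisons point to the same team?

No

P2: Team Alpha 11/39 = 28.2%, Team Beta 23/59 = 39.0% → Team Beta
P1: Team Alpha 13/53 = 24.5%, Team Beta 16/45 = 35.6% → Team Beta
P0: Team Alpha 1/12 = 8.3%, Team Beta 25/102 = 24.5% → Team Beta
P3: Team Alpha 36/61 = 59.0%, Team Beta 3/5 = 60.0% → Team Beta
Overall: Team Alpha 61/165 = 37.0%, Team Beta 67/211 = 31.8% → Team Alpha
Team Beta wins each ticket group but Team Alpha wins overall — the comparison reverses. Team Beta's tickets skew toward P0, which has a lower base rate.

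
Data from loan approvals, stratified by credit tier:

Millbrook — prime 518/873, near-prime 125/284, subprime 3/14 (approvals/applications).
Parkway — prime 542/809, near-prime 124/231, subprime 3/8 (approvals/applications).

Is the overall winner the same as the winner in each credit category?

Yes

Prime: Millbrook 518/873 = 59.3%, Parkway 542/809 = 67.0% → Parkway
Near-prime: Millbrook 125/284 = 44.0%, Parkway 124/231 = 53.7% → Parkway
Subprime: Millbrook 3/14 = 21.4%, Parkway 3/8 = 37.5% → Parkway
Overall: Millbrook 646/1171 = 55.2%, Parkway 669/1048 = 63.8% → Parkway
Parkway wins overall and in every credit group — no reversal.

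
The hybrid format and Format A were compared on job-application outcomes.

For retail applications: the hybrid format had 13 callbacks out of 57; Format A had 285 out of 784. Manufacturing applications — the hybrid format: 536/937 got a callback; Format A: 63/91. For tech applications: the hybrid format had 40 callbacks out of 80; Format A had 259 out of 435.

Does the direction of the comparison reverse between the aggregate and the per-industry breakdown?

Retail: the hybrid format 13/57 = 22.8%, Format A 285/784 = 36.4% → Format A
Manufacturing: the hybrid format 536/937 = 57.2%, Format A 63/91 = 69.2% → Format A
Tech: the hybrid format 40/80 = 50.0%, Format A 259/435 = 59.5% → Format A
Overall: the hybrid format 589/1074 = 54.8%, Format A 607/1310 = 46.3% → the hybrid format
Format A wins each industry group but the hybrid format wins overall — the comparison reverses. Format A's applications skew toward retail, which has a lower base rate.

Yes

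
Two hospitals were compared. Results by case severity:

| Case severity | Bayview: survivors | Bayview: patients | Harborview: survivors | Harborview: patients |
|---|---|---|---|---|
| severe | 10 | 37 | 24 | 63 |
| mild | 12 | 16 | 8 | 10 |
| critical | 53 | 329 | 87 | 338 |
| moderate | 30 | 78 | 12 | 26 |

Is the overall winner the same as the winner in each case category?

Yes

Severe: Bayview 10/37 = 27.0%, Harborview 24/63 = 38.1% → Harborview
Mild: Bayview 12/16 = 75.0%, Harborview 8/10 = 80.0% → Harborview
Critical: Bayview 53/329 = 16.1%, Harborview 87/338 = 25.7% → Harborview
Moderate: Bayview 30/78 = 38.5%, Harborview 12/26 = 46.2% → Harborview
Overall: Bayview 105/460 = 22.8%, Harborview 131/437 = 30.0% → Harborview
Harborview wins overall and in every case group — no reversal.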